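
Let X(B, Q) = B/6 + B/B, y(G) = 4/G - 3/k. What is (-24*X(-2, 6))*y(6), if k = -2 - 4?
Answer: -56/3 ≈ -18.667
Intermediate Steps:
k = -6
y(G) = ½ + 4/G (y(G) = 4/G - 3/(-6) = 4/G - 3*(-⅙) = 4/G + ½ = ½ + 4/G)
X(B, Q) = 1 + B/6 (X(B, Q) = B*(⅙) + 1 = B/6 + 1 = 1 + B/6)
(-24*X(-2, 6))*y(6) = (-24*(1 + (⅙)*(-2)))*((½)*(8 + 6)/6) = (-24*(1 - ⅓))*((½)*(⅙)*14) = -24*⅔*(7/6) = -16*7/6 = -56/3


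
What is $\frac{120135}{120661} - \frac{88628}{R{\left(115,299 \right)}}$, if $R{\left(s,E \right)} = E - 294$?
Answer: $- \frac{10693342433}{603305} \approx -17725.0$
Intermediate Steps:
$R{\left(s,E \right)} = -294 + E$
$\frac{120135}{120661} - \frac{88628}{R{\left(115,299 \right)}} = \frac{120135}{120661} - \frac{88628}{-294 + 299} = 120135 \cdot \frac{1}{120661} - \frac{88628}{5} = \frac{120135}{120661} - \frac{88628}{5} = - \frac{10693342433}{603305}$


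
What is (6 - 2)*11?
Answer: 44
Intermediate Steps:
(6 - 2)*11 = 4*11 = 44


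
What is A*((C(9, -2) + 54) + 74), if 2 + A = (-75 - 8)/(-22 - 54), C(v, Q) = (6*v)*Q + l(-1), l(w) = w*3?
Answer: -1173/76 ≈ -15.434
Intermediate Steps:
l(w) = 3*w
C(v, Q) = -3 + 6*Q*v (C(v, Q) = (6*v)*Q + 3*(-1) = 6*Q*v - 3 = -3 + 6*Q*v)
A = -69/76 (A = -2 + (-75 - 8)/(-22 - 54) = -2 - 83/(-76) = -2 - 83*(-1/76) = -2 + 83/76 = -69/76 ≈ -0.90790)
A*((C(9, -2) + 54) + 74) = -69*(((-3 + 6*(-2)*9) + 54) + 74)/76 = -69*(((-3 - 108) + 54) + 74)/76 = -69*((-111 + 54) + 74)/76 = -69*(-57 + 74)/76 = -69/76*17 = -1173/76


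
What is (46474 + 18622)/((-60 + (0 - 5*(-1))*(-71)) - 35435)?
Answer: -32548/17925 ≈ -1.8158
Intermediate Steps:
(46474 + 18622)/((-60 + (0 - 5*(-1))*(-71)) - 35435) = 65096/((-60 + (0 + 5)*(-71)) - 35435) = 65096/((-60 + 5*(-71)) - 35435) = 65096/((-60 - 355) - 35435) = 65096/(-415 - 35435) = 65096/(-35850) = 65096*(-1/35850) = -32548/17925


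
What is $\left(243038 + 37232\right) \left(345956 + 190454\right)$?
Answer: $150339630700$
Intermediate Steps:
$\left(243038 + 37232\right) \left(345956 + 190454\right) = 280270 \cdot 536410 = 150339630700$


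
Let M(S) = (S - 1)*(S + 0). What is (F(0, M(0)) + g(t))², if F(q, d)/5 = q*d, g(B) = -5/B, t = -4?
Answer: 25/16 ≈ 1.5625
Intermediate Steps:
M(S) = S*(-1 + S) (M(S) = (-1 + S)*S = S*(-1 + S))
F(q, d) = 5*d*q (F(q, d) = 5*(q*d) = 5*(d*q) = 5*d*q)
(F(0, M(0)) + g(t))² = (5*(0*(-1 + 0))*0 - 5/(-4))² = (5*(0*(-1))*0 - 5*(-¼))² = (5*0*0 + 5/4)² = (0 + 5/4)² = (5/4)² = 25/16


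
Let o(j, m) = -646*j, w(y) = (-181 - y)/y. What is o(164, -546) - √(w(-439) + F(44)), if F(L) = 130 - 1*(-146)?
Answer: -105944 - 3*√5897526/439 ≈ -1.0596e+5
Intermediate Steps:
w(y) = (-181 - y)/y
F(L) = 276 (F(L) = 130 + 146 = 276)
o(164, -546) - √(w(-439) + F(44)) = -646*164 - √((-181 - 1*(-439))/(-439) + 276) = -105944 - √(-(-181 + 439)/439 + 276) = -105944 - √(-1/439*258 + 276) = -105944 - √(-258/439 + 276) = -105944 - √(120906/439) = -105944 - 3*√5897526/439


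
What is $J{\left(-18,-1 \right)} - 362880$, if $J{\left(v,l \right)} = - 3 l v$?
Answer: $-362934$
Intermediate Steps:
$J{\left(v,l \right)} = - 3 l v$
$J{\left(-18,-1 \right)} - 362880 = \left(-3\right) \left(-1\right) \left(-18\right) - 362880 = -54 - 362880 = -362934$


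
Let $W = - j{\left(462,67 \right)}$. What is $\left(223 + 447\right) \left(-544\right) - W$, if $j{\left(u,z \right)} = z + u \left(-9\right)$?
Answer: $-368571$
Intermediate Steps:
$j{\left(u,z \right)} = z - 9 u$
$W = 4091$ ($W = - (67 - 4158) = \left(-1\right) \left(-4091\right) = 4091$)
$\left(223 + 447\right) \left(-544\right) - W = \left(223 + 447\right) \left(-544\right) - 4091 = 670 \left(-544\right) - 4091 = -364480 - 4091 = -368571$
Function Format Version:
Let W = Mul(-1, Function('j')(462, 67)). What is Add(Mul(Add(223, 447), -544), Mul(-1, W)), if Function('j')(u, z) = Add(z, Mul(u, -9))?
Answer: -368571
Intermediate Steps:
Function('j')(u, z) = Add(z, Mul(-9, u))
W = 4091 (W = Mul(-1, Add(67, Mul(-9, 462))) = Mul(-1, Add(67, -4158)) = Mul(-1, -4091) = 4091)
Add(Mul(Add(223, 447), -544), Mul(-1, W)) = Add(Mul(Add(223, 447), -544), Mul(-1, 4091)) = Add(Mul(670, -544), -4091) = Add(-364480, -4091) = -368571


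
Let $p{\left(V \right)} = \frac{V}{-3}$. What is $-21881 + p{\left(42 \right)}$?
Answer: $-21895$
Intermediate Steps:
$p{\left(V \right)} = - \frac{V}{3}$ ($p{\left(V \right)} = V \left(- \frac{1}{3}\right) = - \frac{V}{3}$)
$-21881 + p{\left(42 \right)} = -21881 - 14 = -21895$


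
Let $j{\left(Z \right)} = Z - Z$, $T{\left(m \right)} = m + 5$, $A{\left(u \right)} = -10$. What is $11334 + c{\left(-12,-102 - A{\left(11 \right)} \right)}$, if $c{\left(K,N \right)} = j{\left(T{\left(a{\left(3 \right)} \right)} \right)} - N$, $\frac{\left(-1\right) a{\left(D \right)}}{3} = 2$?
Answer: $11426$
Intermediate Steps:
$a{\left(D \right)} = -6$ ($a{\left(D \right)} = \left(-3\right) 2 = -6$)
$T{\left(m \right)} = 5 + m$
$j{\left(Z \right)} = 0$
$c{\left(K,N \right)} = - N$ ($c{\left(K,N \right)} = 0 - N = - N$)
$11334 + c{\left(-12,-102 - A{\left(11 \right)} \right)} = 11334 - \left(-102 - -10\right) = 11334 - \left(-102 + 10\right) = 11334 - -92 = 11334 + 92 = 11426$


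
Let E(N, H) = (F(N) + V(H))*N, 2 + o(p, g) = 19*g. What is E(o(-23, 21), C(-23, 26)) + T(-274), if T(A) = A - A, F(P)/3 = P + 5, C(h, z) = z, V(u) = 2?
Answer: 479576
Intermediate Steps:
o(p, g) = -2 + 19*g
F(P) = 15 + 3*P (F(P) = 3*(P + 5) = 3*(5 + P) = 15 + 3*P)
T(A) = 0
E(N, H) = N*(17 + 3*N) (E(N, H) = ((15 + 3*N) + 2)*N = (17 + 3*N)*N = N*(17 + 3*N))
E(o(-23, 21), C(-23, 26)) + T(-274) = (-2 + 19*21)*(17 + 3*(-2 + 19*21)) + 0 = (-2 + 399)*(17 + 3*(-2 + 399)) + 0 = 397*(17 + 3*397) + 0 = 397*(17 + 1191) + 0 = 397*1208 + 0 = 479576 + 0 = 479576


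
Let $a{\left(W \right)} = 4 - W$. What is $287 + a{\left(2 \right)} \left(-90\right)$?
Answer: $107$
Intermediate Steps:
$287 + a{\left(2 \right)} \left(-90\right) = 287 + \left(4 - 2\right) \left(-90\right) = 287 + 2 \left(-90\right) = 287 - 180 = 107$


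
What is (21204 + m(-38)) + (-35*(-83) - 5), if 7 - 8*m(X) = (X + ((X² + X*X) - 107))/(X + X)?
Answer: 14658507/608 ≈ 24109.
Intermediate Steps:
m(X) = 7/8 - (-107 + X + 2*X²)/(16*X) (m(X) = 7/8 - (X + ((X² + X*X) - 107))/(8*(X + X)) = 7/8 - (X + ((X² + X²) - 107))/(8*(2*X)) = 7/8 - (X + (2*X² - 107))*1/(2*X)/8 = 7/8 - (X + (-107 + 2*X²))*1/(2*X)/8 = 7/8 - (-107 + X + 2*X²)*1/(2*X)/8 = 7/8 - (-107 + X + 2*X²)/(16*X))
(21204 + m(-38)) + (-35*(-83) - 5) = (21204 + (1/16)*(107 - 1*(-38)*(-13 + 2*(-38)))/(-38)) + (-35*(-83) - 5) = (21204 + (1/16)*(-1/38)*(107 - 1*(-38)*(-13 - 76))) + (2905 - 5) = (21204 + (1/16)*(-1/38)*(107 - 1*(-38)*(-89))) + 2900 = (21204 + (1/16)*(-1/38)*(107 - 3382)) + 2900 = (21204 + (1/16)*(-1/38)*(-3275)) + 2900 = (21204 + 3275/608) + 2900 = 12895307/608 + 2900 = 14658507/608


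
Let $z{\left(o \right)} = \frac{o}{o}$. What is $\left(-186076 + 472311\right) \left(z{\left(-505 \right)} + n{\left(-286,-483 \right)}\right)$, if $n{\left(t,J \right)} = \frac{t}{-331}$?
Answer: $\frac{176606995}{331} \approx 5.3356 \cdot 10^{5}$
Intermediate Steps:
$n{\left(t,J \right)} = - \frac{t}{331}$ ($n{\left(t,J \right)} = t \left(- \frac{1}{331}\right) = - \frac{t}{331}$)
$z{\left(o \right)} = 1$
$\left(-186076 + 472311\right) \left(z{\left(-505 \right)} + n{\left(-286,-483 \right)}\right) = \left(-186076 + 472311\right) \left(1 - - \frac{286}{331}\right) = 286235 \left(1 + \frac{286}{331}\right) = 286235 \cdot \frac{617}{331} = \frac{176606995}{331}$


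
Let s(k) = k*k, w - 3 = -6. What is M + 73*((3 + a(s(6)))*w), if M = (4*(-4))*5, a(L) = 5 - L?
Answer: 6052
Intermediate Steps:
w = -3 (w = 3 - 6 = -3)
s(k) = k**2
M = -80 (M = -16*5 = -80)
M + 73*((3 + a(s(6)))*w) = -80 + 73*((3 + (5 - 1*6**2))*(-3)) = -80 + 73*((3 + (5 - 1*36))*(-3)) = -80 + 73*((3 + (5 - 36))*(-3)) = -80 + 73*((3 - 31)*(-3)) = -80 + 73*(-28*(-3)) = -80 + 73*84 = -80 + 6132 = 6052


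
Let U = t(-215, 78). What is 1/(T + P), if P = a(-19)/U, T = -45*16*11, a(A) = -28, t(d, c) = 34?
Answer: -17/134654 ≈ -0.00012625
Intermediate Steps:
U = 34
T = -7920 (T = -720*11 = -7920)
P = -14/17 (P = -28/34 = -28*1/34 = -14/17 ≈ -0.82353)
1/(T + P) = 1/(-7920 - 14/17) = 1/(-134654/17) = -17/134654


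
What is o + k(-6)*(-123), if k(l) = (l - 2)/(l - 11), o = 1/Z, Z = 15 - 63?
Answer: -47249/816 ≈ -57.903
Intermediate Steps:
Z = -48
o = -1/48 (o = 1/(-48) = -1/48 ≈ -0.020833)
k(l) = (-2 + l)/(-11 + l)
o + k(-6)*(-123) = -1/48 + ((-2 - 6)/(-11 - 6))*(-123) = -1/48 + (-8/(-17))*(-123) = -1/48 - 1/17*(-8)*(-123) = -1/48 + (8/17)*(-123) = -1/48 - 984/17 = -47249/816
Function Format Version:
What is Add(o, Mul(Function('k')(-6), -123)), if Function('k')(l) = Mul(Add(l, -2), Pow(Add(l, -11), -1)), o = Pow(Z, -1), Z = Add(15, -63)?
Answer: Rational(-47249, 816) ≈ -57.903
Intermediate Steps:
Z = -48
o = Rational(-1, 48) (o = Pow(-48, -1) = Rational(-1, 48) ≈ -0.020833)
Function('k')(l) = Mul(Pow(Add(-11, l), -1), Add(-2, l)) (Function('k')(l) = Mul(Add(-2, l), Pow(Add(-11, l), -1)) = Mul(Pow(Add(-11, l), -1), Add(-2, l)))
Add(o, Mul(Function('k')(-6), -123)) = Add(Rational(-1, 48), Mul(Mul(Pow(Add(-11, -6), -1), Add(-2, -6)), -123)) = Add(Rational(-1, 48), Mul(Mul(Pow(-17, -1), -8), -123)) = Add(Rational(-1, 48), Mul(Mul(Rational(-1, 17), -8), -123)) = Add(Rational(-1, 48), Mul(Rational(8, 17), -123)) = Add(Rational(-1, 48), Rational(-984, 17)) = Rational(-47249, 816)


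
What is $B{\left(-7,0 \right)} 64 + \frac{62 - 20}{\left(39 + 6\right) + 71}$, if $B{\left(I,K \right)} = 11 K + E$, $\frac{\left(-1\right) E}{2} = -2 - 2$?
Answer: $\frac{29717}{58} \approx 512.36$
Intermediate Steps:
$E = 8$ ($E = - 2 \left(-2 - 2\right) = \left(-2\right) \left(-4\right) = 8$)
$B{\left(I,K \right)} = 8 + 11 K$ ($B{\left(I,K \right)} = 11 K + 8 = 8 + 11 K$)
$B{\left(-7,0 \right)} 64 + \frac{62 - 20}{\left(39 + 6\right) + 71} = \left(8 + 11 \cdot 0\right) 64 + \frac{62 - 20}{\left(39 + 6\right) + 71} = \left(8 + 0\right) 64 + \frac{42}{45 + 71} = 8 \cdot 64 + \frac{42}{116} = 512 + 42 \cdot \frac{1}{116} = 512 + \frac{21}{58} = \frac{29717}{58}$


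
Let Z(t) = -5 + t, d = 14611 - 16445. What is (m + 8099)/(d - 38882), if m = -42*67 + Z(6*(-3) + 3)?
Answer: -15/116 ≈ -0.12931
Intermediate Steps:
d = -1834
m = -2834 (m = -42*67 + (-5 + (6*(-3) + 3)) = -2814 + (-5 + (-18 + 3)) = -2814 + (-5 - 15) = -2814 - 20 = -2834)
(m + 8099)/(d - 38882) = (-2834 + 8099)/(-1834 - 38882) = 5265/(-40716) = 5265*(-1/40716) = -15/116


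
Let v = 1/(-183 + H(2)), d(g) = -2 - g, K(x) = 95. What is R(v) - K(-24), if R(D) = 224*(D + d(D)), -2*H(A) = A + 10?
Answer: -543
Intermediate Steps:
H(A) = -5 - A/2 (H(A) = -(A + 10)/2 = -(10 + A)/2 = -5 - A/2)
v = -1/189 (v = 1/(-183 + (-5 - 1/2*2)) = 1/(-183 + (-5 - 1)) = 1/(-183 - 6) = 1/(-189) = -1/189 ≈ -0.0052910)
R(D) = -448 (R(D) = 224*(D + (-2 - D)) = 224*(-2) = -448)
R(v) - K(-24) = -448 - 1*95 = -448 - 95 = -543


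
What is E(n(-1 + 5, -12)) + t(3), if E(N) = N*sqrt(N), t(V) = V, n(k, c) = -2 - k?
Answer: 3 - 6*I*sqrt(6) ≈ 3.0 - 14.697*I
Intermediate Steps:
E(N) = N**(3/2)
E(n(-1 + 5, -12)) + t(3) = (-2 - (-1 + 5))**(3/2) + 3 = (-2 - 1*4)**(3/2) + 3 = (-2 - 4)**(3/2) + 3 = (-6)**(3/2) + 3 = -6*I*sqrt(6) + 3 = 3 - 6*I*sqrt(6)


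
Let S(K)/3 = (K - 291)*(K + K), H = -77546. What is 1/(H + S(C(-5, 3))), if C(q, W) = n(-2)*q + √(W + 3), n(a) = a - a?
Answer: -38755/2994754502 + 873*√6/2994754502 ≈ -1.2227e-5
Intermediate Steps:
n(a) = 0
C(q, W) = √(3 + W) (C(q, W) = 0*q + √(W + 3) = 0 + √(3 + W) = √(3 + W))
S(K) = 6*K*(-291 + K) (S(K) = 3*((K - 291)*(K + K)) = 3*((-291 + K)*(2*K)) = 3*(2*K*(-291 + K)) = 6*K*(-291 + K))
1/(H + S(C(-5, 3))) = 1/(-77546 + 6*√(3 + 3)*(-291 + √(3 + 3))) = 1/(-77546 + 6*√6*(-291 + √6))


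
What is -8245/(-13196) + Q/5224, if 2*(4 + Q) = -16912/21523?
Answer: 115723552229/185463432724 ≈ 0.62397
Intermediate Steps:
Q = -94548/21523 (Q = -4 + (-16912/21523)/2 = -4 + (-16912*1/21523)/2 = -4 + (½)*(-16912/21523) = -4 - 8456/21523 = -94548/21523 ≈ -4.3929)
-8245/(-13196) + Q/5224 = -8245/(-13196) - 94548/21523/5224 = -8245*(-1/13196) - 94548/21523*1/5224 = 8245/13196 - 23637/28109038 = 115723552229/185463432724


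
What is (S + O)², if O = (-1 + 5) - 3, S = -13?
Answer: 144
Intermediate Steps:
O = 1 (O = 4 - 3 = 1)
(S + O)² = (-13 + 1)² = (-12)² = 144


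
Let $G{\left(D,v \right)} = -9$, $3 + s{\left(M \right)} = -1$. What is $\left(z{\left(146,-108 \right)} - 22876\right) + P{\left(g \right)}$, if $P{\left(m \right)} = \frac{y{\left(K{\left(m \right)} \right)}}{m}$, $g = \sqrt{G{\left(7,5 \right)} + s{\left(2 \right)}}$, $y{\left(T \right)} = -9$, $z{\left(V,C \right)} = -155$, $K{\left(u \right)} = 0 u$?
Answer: $-23031 + \frac{9 i \sqrt{13}}{13} \approx -23031.0 + 2.4962 i$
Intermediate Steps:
$K{\left(u \right)} = 0$
$s{\left(M \right)} = -4$ ($s{\left(M \right)} = -3 - 1 = -4$)
$g = i \sqrt{13}$ ($g = \sqrt{-9 - 4} = \sqrt{-13} = i \sqrt{13} \approx 3.6056 i$)
$P{\left(m \right)} = - \frac{9}{m}$
$\left(z{\left(146,-108 \right)} - 22876\right) + P{\left(g \right)} = \left(-155 - 22876\right) - \frac{9}{i \sqrt{13}} = -23031 - 9 \left(- \frac{i \sqrt{13}}{13}\right) = -23031 + \frac{9 i \sqrt{13}}{13}$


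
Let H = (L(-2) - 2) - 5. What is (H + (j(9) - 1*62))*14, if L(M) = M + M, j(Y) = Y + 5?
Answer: -826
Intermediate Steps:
j(Y) = 5 + Y
L(M) = 2*M
H = -11 (H = (2*(-2) - 2) - 5 = (-4 - 2) - 5 = -6 - 5 = -11)
(H + (j(9) - 1*62))*14 = (-11 + ((5 + 9) - 1*62))*14 = (-11 + (14 - 62))*14 = (-11 - 48)*14 = -59*14 = -826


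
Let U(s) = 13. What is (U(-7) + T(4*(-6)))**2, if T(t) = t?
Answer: 121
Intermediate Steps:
(U(-7) + T(4*(-6)))**2 = (13 + 4*(-6))**2 = (13 - 24)**2 = (-11)**2 = 121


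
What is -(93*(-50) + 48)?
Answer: 4602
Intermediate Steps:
-(93*(-50) + 48) = -(-4650 + 48) = -1*(-4602) = 4602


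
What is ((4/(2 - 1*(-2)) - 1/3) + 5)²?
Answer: 289/9 ≈ 32.111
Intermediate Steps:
((4/(2 - 1*(-2)) - 1/3) + 5)² = ((4/(2 + 2) - 1*⅓) + 5)² = ((4/4 - ⅓) + 5)² = ((4*(¼) - ⅓) + 5)² = ((1 - ⅓) + 5)² = (⅔ + 5)² = (17/3)² = 289/9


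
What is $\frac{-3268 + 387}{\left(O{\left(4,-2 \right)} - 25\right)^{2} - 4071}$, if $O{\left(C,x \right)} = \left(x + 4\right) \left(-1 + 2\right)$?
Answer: $\frac{2881}{3542} \approx 0.81338$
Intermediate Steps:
$O{\left(C,x \right)} = 4 + x$ ($O{\left(C,x \right)} = \left(4 + x\right) 1 = 4 + x$)
$\frac{-3268 + 387}{\left(O{\left(4,-2 \right)} - 25\right)^{2} - 4071} = \frac{-3268 + 387}{\left(\left(4 - 2\right) - 25\right)^{2} - 4071} = - \frac{2881}{\left(2 - 25\right)^{2} - 4071} = - \frac{2881}{\left(-23\right)^{2} - 4071} = - \frac{2881}{529 - 4071} = - \frac{2881}{-3542} = \left(-2881\right) \left(- \frac{1}{3542}\right) = \frac{2881}{3542}$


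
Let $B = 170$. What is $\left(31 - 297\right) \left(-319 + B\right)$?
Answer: $39634$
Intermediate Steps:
$\left(31 - 297\right) \left(-319 + B\right) = \left(31 - 297\right) \left(-319 + 170\right) = \left(-266\right) \left(-149\right) = 39634$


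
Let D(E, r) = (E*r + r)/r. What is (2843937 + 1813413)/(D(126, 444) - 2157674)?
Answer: -4657350/2157547 ≈ -2.1586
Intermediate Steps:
D(E, r) = (r + E*r)/r
(2843937 + 1813413)/(D(126, 444) - 2157674) = (2843937 + 1813413)/((1 + 126) - 2157674) = 4657350/(127 - 2157674) = 4657350/(-2157547) = 4657350*(-1/2157547) = -4657350/2157547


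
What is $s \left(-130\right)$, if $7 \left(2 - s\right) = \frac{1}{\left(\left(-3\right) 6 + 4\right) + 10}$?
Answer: $- \frac{3705}{14} \approx -264.64$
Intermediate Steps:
$s = \frac{57}{28}$ ($s = 2 - \frac{1}{7 \left(\left(\left(-3\right) 6 + 4\right) + 10\right)} = 2 - \frac{1}{7 \left(\left(-18 + 4\right) + 10\right)} = 2 - \frac{1}{7 \left(-14 + 10\right)} = 2 - \frac{1}{7 \left(-4\right)} = 2 - - \frac{1}{28} = 2 + \frac{1}{28} = \frac{57}{28} \approx 2.0357$)
$s \left(-130\right) = \frac{57}{28} \left(-130\right) = - \frac{3705}{14}$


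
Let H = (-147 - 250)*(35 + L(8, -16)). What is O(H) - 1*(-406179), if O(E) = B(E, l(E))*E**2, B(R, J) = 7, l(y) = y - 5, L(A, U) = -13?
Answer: 534385471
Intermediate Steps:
l(y) = -5 + y
H = -8734 (H = (-147 - 250)*(35 - 13) = -397*22 = -8734)
O(E) = 7*E**2
O(H) - 1*(-406179) = 7*(-8734)**2 - 1*(-406179) = 7*76282756 + 406179 = 533979292 + 406179 = 534385471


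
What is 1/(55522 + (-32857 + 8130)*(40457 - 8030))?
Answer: -1/801766907 ≈ -1.2472e-9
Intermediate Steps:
1/(55522 + (-32857 + 8130)*(40457 - 8030)) = 1/(55522 - 24727*32427) = 1/(55522 - 801822429) = 1/(-801766907) = -1/801766907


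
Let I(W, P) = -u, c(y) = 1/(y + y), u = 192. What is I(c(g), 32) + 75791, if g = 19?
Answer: 75599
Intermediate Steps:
c(y) = 1/(2*y)
I(W, P) = -192 (I(W, P) = -1*192 = -192)
I(c(g), 32) + 75791 = -192 + 75791 = 75599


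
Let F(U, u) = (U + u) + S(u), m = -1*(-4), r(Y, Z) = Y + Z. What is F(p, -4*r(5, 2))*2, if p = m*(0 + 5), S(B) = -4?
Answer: -24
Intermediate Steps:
m = 4
p = 20 (p = 4*(0 + 5) = 4*5 = 20)
F(U, u) = -4 + U + u (F(U, u) = (U + u) - 4 = -4 + U + u)
F(p, -4*r(5, 2))*2 = (-4 + 20 - 4*(5 + 2))*2 = (-4 + 20 - 4*7)*2 = (-4 + 20 - 28)*2 = -12*2 = -24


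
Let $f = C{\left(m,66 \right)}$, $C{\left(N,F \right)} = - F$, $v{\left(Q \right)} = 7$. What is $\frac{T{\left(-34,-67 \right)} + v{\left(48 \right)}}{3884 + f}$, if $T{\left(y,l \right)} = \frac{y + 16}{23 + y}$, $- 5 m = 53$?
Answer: $\frac{95}{41998} \approx 0.002262$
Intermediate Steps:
$m = - \frac{53}{5}$ ($m = \left(- \frac{1}{5}\right) 53 = - \frac{53}{5} \approx -10.6$)
$T{\left(y,l \right)} = \frac{16 + y}{23 + y}$
$f = -66$ ($f = \left(-1\right) 66 = -66$)
$\frac{T{\left(-34,-67 \right)} + v{\left(48 \right)}}{3884 + f} = \frac{\frac{16 - 34}{23 - 34} + 7}{3884 - 66} = \frac{\frac{1}{-11} \left(-18\right) + 7}{3818} = \left(\left(- \frac{1}{11}\right) \left(-18\right) + 7\right) \frac{1}{3818} = \left(\frac{18}{11} + 7\right) \frac{1}{3818} = \frac{95}{11} \cdot \frac{1}{3818} = \frac{95}{41998}$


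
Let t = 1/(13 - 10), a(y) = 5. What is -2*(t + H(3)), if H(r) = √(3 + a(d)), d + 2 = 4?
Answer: -⅔ - 4*√2 ≈ -6.3235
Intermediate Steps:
d = 2 (d = -2 + 4 = 2)
t = ⅓ (t = 1/3 = ⅓ ≈ 0.33333)
H(r) = 2*√2 (H(r) = √(3 + 5) = √8 = 2*√2)
-2*(t + H(3)) = -2*(⅓ + 2*√2) = -⅔ - 4*√2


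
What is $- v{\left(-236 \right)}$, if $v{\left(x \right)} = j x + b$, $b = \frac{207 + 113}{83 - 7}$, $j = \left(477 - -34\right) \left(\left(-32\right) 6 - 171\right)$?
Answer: $- \frac{831750692}{19} \approx -4.3776 \cdot 10^{7}$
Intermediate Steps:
$j = -185493$ ($j = \left(477 + 34\right) \left(-192 - 171\right) = 511 \left(-363\right) = -185493$)
$b = \frac{80}{19}$ ($b = \frac{320}{76} = 320 \cdot \frac{1}{76} = \frac{80}{19} \approx 4.2105$)
$v{\left(x \right)} = \frac{80}{19} - 185493 x$ ($v{\left(x \right)} = - 185493 x + \frac{80}{19} = \frac{80}{19} - 185493 x$)
$- v{\left(-236 \right)} = - (\frac{80}{19} - -43776348) = - (\frac{80}{19} + 43776348) = \left(-1\right) \frac{831750692}{19} = - \frac{831750692}{19}$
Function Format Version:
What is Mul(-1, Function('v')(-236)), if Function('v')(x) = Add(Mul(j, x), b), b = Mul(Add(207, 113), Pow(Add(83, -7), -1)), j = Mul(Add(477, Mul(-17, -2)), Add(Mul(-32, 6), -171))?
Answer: Rational(-831750692, 19) ≈ -4.3776e+7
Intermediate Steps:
j = -185493 (j = Mul(Add(477, 34), Add(-192, -171)) = Mul(511, -363) = -185493)
b = Rational(80, 19) (b = Mul(320, Pow(76, -1)) = Mul(320, Rational(1, 76)) = Rational(80, 19) ≈ 4.2105)
Function('v')(x) = Add(Rational(80, 19), Mul(-185493, x)) (Function('v')(x) = Add(Mul(-185493, x), Rational(80, 19)) = Add(Rational(80, 19), Mul(-185493, x)))
Mul(-1, Function('v')(-236)) = Mul(-1, Add(Rational(80, 19), Mul(-185493, -236))) = Mul(-1, Add(Rational(80, 19), 43776348)) = Mul(-1, Rational(831750692, 19)) = Rational(-831750692, 19)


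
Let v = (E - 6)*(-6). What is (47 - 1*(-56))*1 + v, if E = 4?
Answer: 115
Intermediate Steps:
v = 12 (v = (4 - 6)*(-6) = -2*(-6) = 12)
(47 - 1*(-56))*1 + v = (47 - 1*(-56))*1 + 12 = (47 + 56)*1 + 12 = 103*1 + 12 = 103 + 12 = 115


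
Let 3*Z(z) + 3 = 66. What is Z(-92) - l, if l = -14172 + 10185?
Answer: 4008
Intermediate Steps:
Z(z) = 21 (Z(z) = -1 + (⅓)*66 = -1 + 22 = 21)
l = -3987
Z(-92) - l = 21 - 1*(-3987) = 21 + 3987 = 4008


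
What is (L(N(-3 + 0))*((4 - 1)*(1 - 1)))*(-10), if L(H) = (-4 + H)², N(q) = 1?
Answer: 0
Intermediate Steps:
(L(N(-3 + 0))*((4 - 1)*(1 - 1)))*(-10) = ((-4 + 1)²*((4 - 1)*(1 - 1)))*(-10) = ((-3)²*(3*0))*(-10) = (9*0)*(-10) = 0*(-10) = 0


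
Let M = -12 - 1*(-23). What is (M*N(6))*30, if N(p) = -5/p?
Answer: -275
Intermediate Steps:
M = 11 (M = -12 + 23 = 11)
(M*N(6))*30 = (11*(-5/6))*30 = (11*(-5*⅙))*30 = (11*(-⅚))*30 = -55/6*30 = -275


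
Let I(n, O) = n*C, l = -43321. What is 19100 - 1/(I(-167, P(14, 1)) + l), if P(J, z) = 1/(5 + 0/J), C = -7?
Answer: 805103201/42152 ≈ 19100.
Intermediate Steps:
P(J, z) = ⅕ (P(J, z) = 1/(5 + 0) = 1/5 = ⅕)
I(n, O) = -7*n (I(n, O) = n*(-7) = -7*n)
19100 - 1/(I(-167, P(14, 1)) + l) = 19100 - 1/(-7*(-167) - 43321) = 19100 - 1/(1169 - 43321) = 19100 - 1/(-42152) = 19100 - 1*(-1/42152) = 19100 + 1/42152 = 805103201/42152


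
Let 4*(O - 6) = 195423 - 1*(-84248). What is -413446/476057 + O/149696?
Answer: -114414087049/285055314688 ≈ -0.40137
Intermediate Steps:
O = 279695/4 (O = 6 + (195423 - 1*(-84248))/4 = 6 + (195423 + 84248)/4 = 6 + (¼)*279671 = 6 + 279671/4 = 279695/4 ≈ 69924.)
-413446/476057 + O/149696 = -413446/476057 + (279695/4)/149696 = -413446*1/476057 + (279695/4)*(1/149696) = -413446/476057 + 279695/598784 = -114414087049/285055314688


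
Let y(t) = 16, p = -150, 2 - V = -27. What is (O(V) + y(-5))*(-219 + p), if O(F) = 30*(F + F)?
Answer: -647964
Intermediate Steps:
V = 29 (V = 2 - 1*(-27) = 2 + 27 = 29)
O(F) = 60*F (O(F) = 30*(2*F) = 60*F)
(O(V) + y(-5))*(-219 + p) = (60*29 + 16)*(-219 - 150) = (1740 + 16)*(-369) = 1756*(-369) = -647964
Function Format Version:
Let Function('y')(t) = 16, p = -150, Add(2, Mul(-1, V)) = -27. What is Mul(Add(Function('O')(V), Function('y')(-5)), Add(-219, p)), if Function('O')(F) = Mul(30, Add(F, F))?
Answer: -647964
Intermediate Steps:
V = 29 (V = Add(2, Mul(-1, -27)) = Add(2, 27) = 29)
Function('O')(F) = Mul(60, F) (Function('O')(F) = Mul(30, Mul(2, F)) = Mul(60, F))
Mul(Add(Function('O')(V), Function('y')(-5)), Add(-219, p)) = Mul(Add(Mul(60, 29), 16), Add(-219, -150)) = Mul(Add(1740, 16), -369) = Mul(1756, -369) = -647964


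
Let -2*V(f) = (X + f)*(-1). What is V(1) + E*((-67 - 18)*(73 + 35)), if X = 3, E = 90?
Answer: -826198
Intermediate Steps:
V(f) = 3/2 + f/2 (V(f) = -(3 + f)*(-1)/2 = -(-3 - f)/2 = 3/2 + f/2)
V(1) + E*((-67 - 18)*(73 + 35)) = (3/2 + (1/2)*1) + 90*((-67 - 18)*(73 + 35)) = (3/2 + 1/2) + 90*(-85*108) = 2 + 90*(-9180) = 2 - 826200 = -826198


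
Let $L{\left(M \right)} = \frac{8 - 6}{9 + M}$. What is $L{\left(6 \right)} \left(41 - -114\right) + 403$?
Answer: $\frac{1271}{3} \approx 423.67$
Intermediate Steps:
$L{\left(M \right)} = \frac{2}{9 + M}$
$L{\left(6 \right)} \left(41 - -114\right) + 403 = \frac{2}{9 + 6} \left(41 - -114\right) + 403 = \frac{2}{15} \left(41 + 114\right) + 403 = 2 \cdot \frac{1}{15} \cdot 155 + 403 = \frac{2}{15} \cdot 155 + 403 = \frac{62}{3} + 403 = \frac{1271}{3}$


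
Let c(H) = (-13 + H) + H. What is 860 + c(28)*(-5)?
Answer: 645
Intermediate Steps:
c(H) = -13 + 2*H
860 + c(28)*(-5) = 860 + (-13 + 2*28)*(-5) = 860 + (-13 + 56)*(-5) = 860 + 43*(-5) = 860 - 215 = 645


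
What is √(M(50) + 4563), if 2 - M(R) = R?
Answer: √4515 ≈ 67.194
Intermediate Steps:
M(R) = 2 - R
√(M(50) + 4563) = √((2 - 1*50) + 4563) = √((2 - 50) + 4563) = √(-48 + 4563) = √4515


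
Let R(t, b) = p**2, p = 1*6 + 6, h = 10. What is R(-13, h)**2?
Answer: 20736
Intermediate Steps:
p = 12 (p = 6 + 6 = 12)
R(t, b) = 144 (R(t, b) = 12**2 = 144)
R(-13, h)**2 = 144**2 = 20736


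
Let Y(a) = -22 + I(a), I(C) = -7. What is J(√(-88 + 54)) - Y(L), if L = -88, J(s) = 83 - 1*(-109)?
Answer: 221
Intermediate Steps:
J(s) = 192 (J(s) = 83 + 109 = 192)
Y(a) = -29 (Y(a) = -22 - 7 = -29)
J(√(-88 + 54)) - Y(L) = 192 - 1*(-29) = 192 + 29 = 221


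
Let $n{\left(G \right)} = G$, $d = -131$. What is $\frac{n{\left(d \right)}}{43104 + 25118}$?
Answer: $- \frac{131}{68222} \approx -0.0019202$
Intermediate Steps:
$\frac{n{\left(d \right)}}{43104 + 25118} = - \frac{131}{43104 + 25118} = - \frac{131}{68222}$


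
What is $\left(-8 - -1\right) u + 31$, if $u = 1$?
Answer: $24$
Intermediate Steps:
$\left(-8 - -1\right) u + 31 = \left(-8 - -1\right) 1 + 31 = \left(-8 + 1\right) 1 + 31 = \left(-7\right) 1 + 31 = -7 + 31 = 24$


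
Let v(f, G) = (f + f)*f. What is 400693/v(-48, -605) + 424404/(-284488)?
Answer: 14004587069/163865088 ≈ 85.464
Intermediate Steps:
v(f, G) = 2*f² (v(f, G) = (2*f)*f = 2*f²)
400693/v(-48, -605) + 424404/(-284488) = 400693/((2*(-48)²)) + 424404/(-284488) = 400693/((2*2304)) + 424404*(-1/284488) = 400693/4608 - 106101/71122 = 14004587069/163865088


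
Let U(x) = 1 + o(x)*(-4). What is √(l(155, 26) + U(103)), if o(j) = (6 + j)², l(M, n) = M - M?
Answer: I*√47523 ≈ 218.0*I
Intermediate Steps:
l(M, n) = 0
U(x) = 1 - 4*(6 + x)² (U(x) = 1 + (6 + x)²*(-4) = 1 - 4*(6 + x)²)
√(l(155, 26) + U(103)) = √(0 + (1 - 4*(6 + 103)²)) = √(0 + (1 - 4*109²)) = √(0 + (1 - 4*11881)) = √(0 + (1 - 47524)) = √(0 - 47523) = √(-47523) = I*√47523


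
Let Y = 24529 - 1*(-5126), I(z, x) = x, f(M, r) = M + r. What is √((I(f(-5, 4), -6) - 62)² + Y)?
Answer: √34279 ≈ 185.15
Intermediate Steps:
Y = 29655 (Y = 24529 + 5126 = 29655)
√((I(f(-5, 4), -6) - 62)² + Y) = √((-6 - 62)² + 29655) = √((-68)² + 29655) = √(4624 + 29655) = √34279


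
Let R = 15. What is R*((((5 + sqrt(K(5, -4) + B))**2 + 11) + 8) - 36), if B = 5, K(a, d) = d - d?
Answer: 195 + 150*sqrt(5) ≈ 530.41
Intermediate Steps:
K(a, d) = 0
R*((((5 + sqrt(K(5, -4) + B))**2 + 11) + 8) - 36) = 15*((((5 + sqrt(0 + 5))**2 + 11) + 8) - 36) = 15*((((5 + sqrt(5))**2 + 11) + 8) - 36) = 15*(((11 + (5 + sqrt(5))**2) + 8) - 36) = 15*((19 + (5 + sqrt(5))**2) - 36) = 15*(-17 + (5 + sqrt(5))**2) = -255 + 15*(5 + sqrt(5))**2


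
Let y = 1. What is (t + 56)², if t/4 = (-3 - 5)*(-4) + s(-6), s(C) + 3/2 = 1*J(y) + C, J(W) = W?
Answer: 24964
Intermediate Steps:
s(C) = -½ + C (s(C) = -3/2 + (1*1 + C) = -3/2 + (1 + C) = -½ + C)
t = 102 (t = 4*((-3 - 5)*(-4) + (-½ - 6)) = 4*(-8*(-4) - 13/2) = 4*(32 - 13/2) = 4*(51/2) = 102)
(t + 56)² = (102 + 56)² = 158² = 24964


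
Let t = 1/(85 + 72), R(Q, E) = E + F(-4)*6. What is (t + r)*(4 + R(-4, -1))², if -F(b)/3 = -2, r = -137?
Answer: -32713668/157 ≈ -2.0837e+5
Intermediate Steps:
F(b) = 6 (F(b) = -3*(-2) = 6)
R(Q, E) = 36 + E (R(Q, E) = E + 6*6 = E + 36 = 36 + E)
t = 1/157 ≈ 0.0063694
(t + r)*(4 + R(-4, -1))² = (1/157 - 137)*(4 + (36 - 1))² = -21508*(4 + 35)²/157 = -21508/157*39² = -21508/157*1521 = -32713668/157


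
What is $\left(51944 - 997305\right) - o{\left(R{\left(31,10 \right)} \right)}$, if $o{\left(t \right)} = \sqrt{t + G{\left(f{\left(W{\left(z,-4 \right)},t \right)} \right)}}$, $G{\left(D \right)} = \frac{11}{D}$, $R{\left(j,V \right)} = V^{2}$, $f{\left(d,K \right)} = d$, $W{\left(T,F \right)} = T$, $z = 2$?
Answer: $-945361 - \frac{\sqrt{422}}{2} \approx -9.4537 \cdot 10^{5}$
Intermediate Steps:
$o{\left(t \right)} = \sqrt{\frac{11}{2} + t}$ ($o{\left(t \right)} = \sqrt{t + \frac{11}{2}} = \sqrt{\frac{11}{2} + t}$)
$\left(51944 - 997305\right) - o{\left(R{\left(31,10 \right)} \right)} = \left(51944 - 997305\right) - \frac{\sqrt{22 + 4 \cdot 10^{2}}}{2} = -945361 - \frac{\sqrt{22 + 4 \cdot 100}}{2} = -945361 - \frac{\sqrt{22 + 400}}{2} = -945361 - \frac{\sqrt{422}}{2}$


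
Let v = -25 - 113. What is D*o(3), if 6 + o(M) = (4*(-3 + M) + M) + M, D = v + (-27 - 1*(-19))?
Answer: 0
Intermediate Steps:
v = -138
D = -146 (D = -138 + (-27 - 1*(-19)) = -138 + (-27 + 19) = -138 - 8 = -146)
o(M) = -18 + 6*M (o(M) = -6 + ((4*(-3 + M) + M) + M) = -6 + (((-12 + 4*M) + M) + M) = -6 + ((-12 + 5*M) + M) = -6 + (-12 + 6*M) = -18 + 6*M)
D*o(3) = -146*(-18 + 6*3) = -146*(-18 + 18) = -146*0 = 0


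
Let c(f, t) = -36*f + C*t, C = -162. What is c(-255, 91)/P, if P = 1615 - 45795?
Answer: 2781/22090 ≈ 0.12589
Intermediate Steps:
c(f, t) = -162*t - 36*f (c(f, t) = -36*f - 162*t = -162*t - 36*f)
P = -44180
c(-255, 91)/P = (-162*91 - 36*(-255))/(-44180) = (-14742 + 9180)*(-1/44180) = -5562*(-1/44180) = 2781/22090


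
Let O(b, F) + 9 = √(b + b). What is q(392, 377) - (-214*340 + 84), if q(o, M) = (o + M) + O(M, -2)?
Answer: 73436 + √754 ≈ 73464.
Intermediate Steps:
O(b, F) = -9 + √2*√b (O(b, F) = -9 + √(b + b) = -9 + √(2*b) = -9 + √2*√b)
q(o, M) = -9 + M + o + √2*√M (q(o, M) = (o + M) + (-9 + √2*√M) = (M + o) + (-9 + √2*√M) = -9 + M + o + √2*√M)
q(392, 377) - (-214*340 + 84) = (-9 + 377 + 392 + √2*√377) - (-214*340 + 84) = (-9 + 377 + 392 + √754) - (-72760 + 84) = (760 + √754) - 1*(-72676) = (760 + √754) + 72676 = 73436 + √754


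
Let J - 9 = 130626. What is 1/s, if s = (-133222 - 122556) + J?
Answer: -1/125143 ≈ -7.9909e-6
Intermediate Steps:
J = 130635 (J = 9 + 130626 = 130635)
s = -125143 (s = (-133222 - 122556) + 130635 = -255778 + 130635 = -125143)
1/s = 1/(-125143) = -1/125143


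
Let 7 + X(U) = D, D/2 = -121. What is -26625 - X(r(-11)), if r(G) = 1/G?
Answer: -26376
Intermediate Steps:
D = -242 (D = 2*(-121) = -242)
X(U) = -249 (X(U) = -7 - 242 = -249)
-26625 - X(r(-11)) = -26625 - 1*(-249) = -26625 + 249 = -26376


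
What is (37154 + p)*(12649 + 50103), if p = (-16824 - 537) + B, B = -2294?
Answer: 1098097248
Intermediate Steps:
p = -19655 (p = (-16824 - 537) - 2294 = -17361 - 2294 = -19655)
(37154 + p)*(12649 + 50103) = (37154 - 19655)*(12649 + 50103) = 17499*62752 = 1098097248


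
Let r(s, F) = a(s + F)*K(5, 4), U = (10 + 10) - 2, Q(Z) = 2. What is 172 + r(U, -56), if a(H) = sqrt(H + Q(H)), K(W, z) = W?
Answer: 172 + 30*I ≈ 172.0 + 30.0*I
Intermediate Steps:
U = 18 (U = 20 - 2 = 18)
a(H) = sqrt(2 + H) (a(H) = sqrt(H + 2) = sqrt(2 + H))
r(s, F) = 5*sqrt(2 + F + s) (r(s, F) = sqrt(2 + (s + F))*5 = sqrt(2 + (F + s))*5 = sqrt(2 + F + s)*5 = 5*sqrt(2 + F + s))
172 + r(U, -56) = 172 + 5*sqrt(2 - 56 + 18) = 172 + 5*sqrt(-36) = 172 + 5*(6*I) = 172 + 30*I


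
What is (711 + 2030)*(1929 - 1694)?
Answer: 644135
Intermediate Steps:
(711 + 2030)*(1929 - 1694) = 2741*235 = 644135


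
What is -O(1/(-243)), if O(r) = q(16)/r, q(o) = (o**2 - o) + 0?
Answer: 58320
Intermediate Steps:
q(o) = o**2 - o
O(r) = 240/r (O(r) = (16*(-1 + 16))/r = (16*15)/r = 240/r)
-O(1/(-243)) = -240/(1/(-243)) = -240/(-1/243) = -240*(-243) = -1*(-58320) = 58320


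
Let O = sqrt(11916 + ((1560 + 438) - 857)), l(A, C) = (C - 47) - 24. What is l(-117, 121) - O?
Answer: 50 - sqrt(13057) ≈ -64.267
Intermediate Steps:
l(A, C) = -71 + C (l(A, C) = (-47 + C) - 24 = -71 + C)
O = sqrt(13057) (O = sqrt(11916 + (1998 - 857)) = sqrt(11916 + 1141) = sqrt(13057) ≈ 114.27)
l(-117, 121) - O = (-71 + 121) - sqrt(13057) = 50 - sqrt(13057)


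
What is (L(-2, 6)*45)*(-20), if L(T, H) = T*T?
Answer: -3600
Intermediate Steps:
L(T, H) = T**2
(L(-2, 6)*45)*(-20) = ((-2)**2*45)*(-20) = (4*45)*(-20) = 180*(-20) = -3600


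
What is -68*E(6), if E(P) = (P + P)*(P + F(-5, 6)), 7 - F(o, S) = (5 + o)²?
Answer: -10608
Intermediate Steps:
F(o, S) = 7 - (5 + o)²
E(P) = 2*P*(7 + P) (E(P) = (P + P)*(P + (7 - (5 - 5)²)) = (2*P)*(P + (7 - 1*0²)) = (2*P)*(P + (7 - 1*0)) = (2*P)*(P + (7 + 0)) = (2*P)*(P + 7) = (2*P)*(7 + P) = 2*P*(7 + P))
-68*E(6) = -136*6*(7 + 6) = -136*6*13 = -68*156 = -10608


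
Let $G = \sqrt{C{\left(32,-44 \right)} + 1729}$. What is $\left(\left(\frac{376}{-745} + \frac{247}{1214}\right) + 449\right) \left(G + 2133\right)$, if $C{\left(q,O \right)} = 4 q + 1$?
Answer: $\frac{865606852593}{904430} + \frac{405816621 \sqrt{1858}}{904430} \approx 9.7642 \cdot 10^{5}$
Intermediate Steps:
$C{\left(q,O \right)} = 1 + 4 q$
$G = \sqrt{1858}$ ($G = \sqrt{\left(1 + 4 \cdot 32\right) + 1729} = \sqrt{\left(1 + 128\right) + 1729} = \sqrt{129 + 1729} = \sqrt{1858} \approx 43.104$)
$\left(\left(\frac{376}{-745} + \frac{247}{1214}\right) + 449\right) \left(G + 2133\right) = \left(\left(\frac{376}{-745} + \frac{247}{1214}\right) + 449\right) \left(\sqrt{1858} + 2133\right) = \left(\left(376 \left(- \frac{1}{745}\right) + 247 \cdot \frac{1}{1214}\right) + 449\right) \left(2133 + \sqrt{1858}\right) = \left(\left(- \frac{376}{745} + \frac{247}{1214}\right) + 449\right) \left(2133 + \sqrt{1858}\right) = \left(- \frac{272449}{904430} + 449\right) \left(2133 + \sqrt{1858}\right) = \frac{405816621 \left(2133 + \sqrt{1858}\right)}{904430} = \frac{865606852593}{904430} + \frac{405816621 \sqrt{1858}}{904430}$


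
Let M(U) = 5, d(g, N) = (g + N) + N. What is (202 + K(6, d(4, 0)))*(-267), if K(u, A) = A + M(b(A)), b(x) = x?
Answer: -56337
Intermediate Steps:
d(g, N) = g + 2*N (d(g, N) = (N + g) + N = g + 2*N)
K(u, A) = 5 + A (K(u, A) = A + 5 = 5 + A)
(202 + K(6, d(4, 0)))*(-267) = (202 + (5 + (4 + 2*0)))*(-267) = (202 + (5 + (4 + 0)))*(-267) = (202 + (5 + 4))*(-267) = (202 + 9)*(-267) = 211*(-267) = -56337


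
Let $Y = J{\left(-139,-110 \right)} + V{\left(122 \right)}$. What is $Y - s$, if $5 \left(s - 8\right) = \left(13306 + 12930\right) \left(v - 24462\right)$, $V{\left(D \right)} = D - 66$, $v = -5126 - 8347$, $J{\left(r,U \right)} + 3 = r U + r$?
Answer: $199067728$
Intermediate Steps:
$J{\left(r,U \right)} = -3 + r + U r$ ($J{\left(r,U \right)} = -3 + \left(r U + r\right) = -3 + \left(U r + r\right) = -3 + \left(r + U r\right) = -3 + r + U r$)
$v = -13473$
$V{\left(D \right)} = -66 + D$ ($V{\left(D \right)} = D - 66 = -66 + D$)
$s = -199052524$ ($s = 8 + \frac{\left(13306 + 12930\right) \left(-13473 - 24462\right)}{5} = 8 + \frac{26236 \left(-37935\right)}{5} = 8 + \frac{1}{5} \left(-995262660\right) = 8 - 199052532 = -199052524$)
$Y = 15204$ ($Y = \left(-3 - 139 - -15290\right) + \left(-66 + 122\right) = \left(-3 - 139 + 15290\right) + 56 = 15148 + 56 = 15204$)
$Y - s = 15204 - -199052524 = 15204 + 199052524 = 199067728$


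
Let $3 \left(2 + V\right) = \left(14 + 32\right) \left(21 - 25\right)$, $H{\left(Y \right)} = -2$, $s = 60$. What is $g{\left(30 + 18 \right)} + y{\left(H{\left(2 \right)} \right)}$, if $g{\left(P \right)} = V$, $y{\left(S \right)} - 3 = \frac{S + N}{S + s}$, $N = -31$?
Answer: $- \frac{10597}{174} \approx -60.902$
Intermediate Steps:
$V = - \frac{190}{3}$ ($V = -2 + \frac{\left(14 + 32\right) \left(21 - 25\right)}{3} = -2 + \frac{46 \left(-4\right)}{3} = -2 + \frac{1}{3} \left(-184\right) = -2 - \frac{184}{3} = - \frac{190}{3} \approx -63.333$)
$y{\left(S \right)} = 3 + \frac{-31 + S}{60 + S}$ ($y{\left(S \right)} = 3 + \frac{S - 31}{S + 60} = 3 + \frac{-31 + S}{60 + S}$)
$g{\left(P \right)} = - \frac{190}{3}$
$g{\left(30 + 18 \right)} + y{\left(H{\left(2 \right)} \right)} = - \frac{190}{3} + \frac{149 + 4 \left(-2\right)}{60 - 2} = - \frac{190}{3} + \frac{149 - 8}{58} = - \frac{190}{3} + \frac{1}{58} \cdot 141 = - \frac{190}{3} + \frac{141}{58} = - \frac{10597}{174}$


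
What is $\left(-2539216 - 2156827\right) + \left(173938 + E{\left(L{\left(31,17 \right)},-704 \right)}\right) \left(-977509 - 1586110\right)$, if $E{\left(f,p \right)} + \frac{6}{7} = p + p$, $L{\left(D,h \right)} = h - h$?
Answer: $- \frac{3096125793077}{7} \approx -4.423 \cdot 10^{11}$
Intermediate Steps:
$L{\left(D,h \right)} = 0$
$E{\left(f,p \right)} = - \frac{6}{7} + 2 p$ ($E{\left(f,p \right)} = - \frac{6}{7} + \left(p + p\right) = - \frac{6}{7} + 2 p$)
$\left(-2539216 - 2156827\right) + \left(173938 + E{\left(L{\left(31,17 \right)},-704 \right)}\right) \left(-977509 - 1586110\right) = \left(-2539216 - 2156827\right) + \left(173938 + \left(- \frac{6}{7} + 2 \left(-704\right)\right)\right) \left(-977509 - 1586110\right) = -4696043 + \left(173938 - \frac{9862}{7}\right) \left(-2563619\right) = -4696043 + \frac{1207704}{7} \left(-2563619\right) = -4696043 - \frac{3096092920776}{7} = - \frac{3096125793077}{7}$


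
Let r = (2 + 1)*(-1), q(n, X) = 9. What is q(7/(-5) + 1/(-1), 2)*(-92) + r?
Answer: -831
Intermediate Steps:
r = -3 (r = 3*(-1) = -3)
q(7/(-5) + 1/(-1), 2)*(-92) + r = 9*(-92) - 3 = -828 - 3 = -831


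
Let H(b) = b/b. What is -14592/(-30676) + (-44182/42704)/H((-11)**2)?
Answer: -91523783/163748488 ≈ -0.55893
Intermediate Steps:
H(b) = 1
-14592/(-30676) + (-44182/42704)/H((-11)**2) = -14592/(-30676) - 44182/42704/1 = -14592*(-1/30676) - 44182*1/42704*1 = 3648/7669 - 22091/21352*1 = 3648/7669 - 22091/21352 = -91523783/163748488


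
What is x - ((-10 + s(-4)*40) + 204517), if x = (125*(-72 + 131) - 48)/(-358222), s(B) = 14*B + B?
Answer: -72399181081/358222 ≈ -2.0211e+5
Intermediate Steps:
s(B) = 15*B
x = -7327/358222 (x = (125*59 - 48)*(-1/358222) = (7375 - 48)*(-1/358222) = 7327*(-1/358222) = -7327/358222 ≈ -0.020454)
x - ((-10 + s(-4)*40) + 204517) = -7327/358222 - ((-10 + (15*(-4))*40) + 204517) = -7327/358222 - ((-10 - 60*40) + 204517) = -7327/358222 - ((-10 - 2400) + 204517) = -7327/358222 - (-2410 + 204517) = -7327/358222 - 1*202107 = -7327/358222 - 202107 = -72399181081/358222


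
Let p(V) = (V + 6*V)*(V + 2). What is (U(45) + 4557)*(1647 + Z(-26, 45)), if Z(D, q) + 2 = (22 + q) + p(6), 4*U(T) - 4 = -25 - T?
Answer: 9298944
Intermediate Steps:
p(V) = 7*V*(2 + V) (p(V) = (7*V)*(2 + V) = 7*V*(2 + V))
U(T) = -21/4 - T/4 (U(T) = 1 + (-25 - T)/4 = 1 + (-25/4 - T/4) = -21/4 - T/4)
Z(D, q) = 356 + q (Z(D, q) = -2 + ((22 + q) + 7*6*(2 + 6)) = -2 + ((22 + q) + 7*6*8) = -2 + ((22 + q) + 336) = -2 + (358 + q) = 356 + q)
(U(45) + 4557)*(1647 + Z(-26, 45)) = ((-21/4 - ¼*45) + 4557)*(1647 + (356 + 45)) = ((-21/4 - 45/4) + 4557)*(1647 + 401) = (-33/2 + 4557)*2048 = (9081/2)*2048 = 9298944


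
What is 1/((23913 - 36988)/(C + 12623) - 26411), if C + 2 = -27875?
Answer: -15254/402860319 ≈ -3.7864e-5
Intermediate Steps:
C = -27877 (C = -2 - 27875 = -27877)
1/((23913 - 36988)/(C + 12623) - 26411) = 1/((23913 - 36988)/(-27877 + 12623) - 26411) = 1/(-13075/(-15254) - 26411) = 1/(-13075*(-1/15254) - 26411) = 1/(13075/15254 - 26411) = 1/(-402860319/15254) = -15254/402860319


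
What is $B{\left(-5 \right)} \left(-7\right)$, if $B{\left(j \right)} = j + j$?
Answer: $70$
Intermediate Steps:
$B{\left(j \right)} = 2 j$
$B{\left(-5 \right)} \left(-7\right) = 2 \left(-5\right) \left(-7\right) = \left(-10\right) \left(-7\right) = 70$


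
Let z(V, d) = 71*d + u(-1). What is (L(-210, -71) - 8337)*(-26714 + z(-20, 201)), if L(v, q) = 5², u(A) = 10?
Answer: 103343096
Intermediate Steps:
L(v, q) = 25
z(V, d) = 10 + 71*d (z(V, d) = 71*d + 10 = 10 + 71*d)
(L(-210, -71) - 8337)*(-26714 + z(-20, 201)) = (25 - 8337)*(-26714 + (10 + 71*201)) = -8312*(-26714 + (10 + 14271)) = -8312*(-26714 + 14281) = -8312*(-12433) = 103343096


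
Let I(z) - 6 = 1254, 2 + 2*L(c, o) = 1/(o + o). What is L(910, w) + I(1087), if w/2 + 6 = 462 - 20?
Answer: 4391393/3488 ≈ 1259.0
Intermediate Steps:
w = 872 (w = -12 + 2*(462 - 20) = -12 + 2*442 = -12 + 884 = 872)
L(c, o) = -1 + 1/(4*o) (L(c, o) = -1 + 1/(2*(o + o)) = -1 + 1/(2*((2*o))) = -1 + (1/(2*o))/2 = -1 + 1/(4*o))
I(z) = 1260 (I(z) = 6 + 1254 = 1260)
L(910, w) + I(1087) = (¼ - 1*872)/872 + 1260 = (¼ - 872)/872 + 1260 = (1/872)*(-3487/4) + 1260 = -3487/3488 + 1260 = 4391393/3488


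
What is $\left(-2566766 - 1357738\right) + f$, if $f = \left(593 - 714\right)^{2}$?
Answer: $-3909863$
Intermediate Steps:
$f = 14641$ ($f = \left(-121\right)^{2} = 14641$)
$\left(-2566766 - 1357738\right) + f = \left(-2566766 - 1357738\right) + 14641 = -3924504 + 14641 = -3909863$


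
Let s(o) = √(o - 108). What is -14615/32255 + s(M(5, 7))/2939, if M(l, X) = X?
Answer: -2923/6451 + I*√101/2939 ≈ -0.45311 + 0.0034195*I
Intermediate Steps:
s(o) = √(-108 + o)
-14615/32255 + s(M(5, 7))/2939 = -14615/32255 + √(-108 + 7)/2939 = -14615*1/32255 + √(-101)*(1/2939) = -2923/6451 + (I*√101)*(1/2939) = -2923/6451 + I*√101/2939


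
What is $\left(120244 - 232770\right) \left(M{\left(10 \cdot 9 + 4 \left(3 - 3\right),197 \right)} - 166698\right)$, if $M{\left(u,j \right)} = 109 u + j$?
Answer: $17631811466$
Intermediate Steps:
$M{\left(u,j \right)} = j + 109 u$
$\left(120244 - 232770\right) \left(M{\left(10 \cdot 9 + 4 \left(3 - 3\right),197 \right)} - 166698\right) = \left(120244 - 232770\right) \left(\left(197 + 109 \left(10 \cdot 9 + 4 \left(3 - 3\right)\right)\right) - 166698\right) = - 112526 \left(\left(197 + 109 \left(90 + 4 \cdot 0\right)\right) - 166698\right) = - 112526 \left(\left(197 + 109 \left(90 + 0\right)\right) - 166698\right) = - 112526 \left(\left(197 + 109 \cdot 90\right) - 166698\right) = - 112526 \left(\left(197 + 9810\right) - 166698\right) = - 112526 \left(10007 - 166698\right) = \left(-112526\right) \left(-156691\right) = 17631811466$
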